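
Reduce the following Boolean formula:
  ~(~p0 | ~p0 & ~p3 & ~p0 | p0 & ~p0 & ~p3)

~(~p0 | ~p0 & ~p3 & ~p0 | p0 & ~p0 & ~p3)
= ~(~p0 | ~p0 & ~p3)
= ~~p0
= p0

p0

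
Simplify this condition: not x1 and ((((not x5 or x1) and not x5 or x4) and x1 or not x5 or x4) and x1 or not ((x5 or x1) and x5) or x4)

not x1 and ((((not x5 or x1) and not x5 or x4) and x1 or not x5 or x4) and x1 or not ((x5 or x1) and x5) or x4)
= not x1 and (((not x5 or x4) and x1 or not x5 or x4) and x1 or not ((x5 or x1) and x5) or x4)   (absorption)
= not x1 and (((not x5 or x4) and x1 or not x5 or x4) and x1 or not x5 or x4)   (absorption)
= not x1 and ((not x5 or x4) and x1 or not x5 or x4)   (absorption)
= not x1 and (not x5 or x4)   (absorption)

not x1 and (not x5 or x4)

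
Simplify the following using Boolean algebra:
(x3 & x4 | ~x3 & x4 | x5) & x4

(x3 & x4 | ~x3 & x4 | x5) & x4
= (x4 | x5) & x4   [distribution]
= x4   [absorption]

x4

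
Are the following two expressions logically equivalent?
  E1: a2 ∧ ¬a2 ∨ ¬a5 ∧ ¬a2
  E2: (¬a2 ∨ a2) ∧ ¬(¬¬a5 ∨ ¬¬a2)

E1: a2 ∧ ¬a2 ∨ ¬a5 ∧ ¬a2
    = ¬a5 ∧ ¬a2
E2: (¬a2 ∨ a2) ∧ ¬(¬¬a5 ∨ ¬¬a2)
    = ¬(¬¬a5 ∨ ¬¬a2)
    = ¬a5 ∧ ¬a2
Both reduce to ¬a5 ∧ ¬a2, so they are equivalent.

Yes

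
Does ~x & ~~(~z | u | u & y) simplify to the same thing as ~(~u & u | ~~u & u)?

No

E1: ~x & ~~(~z | u | u & y)
    = ~x & (~z | u | u & y)   — double negation
    = ~x & (~z | u)   — absorption
E2: ~(~u & u | ~~u & u)
    = ~(~u & u | u & u)   — double negation
    = ~u   — distribution
These differ: at u=0, x=1, y=0, z=0, E1 = 0 but E2 = 1.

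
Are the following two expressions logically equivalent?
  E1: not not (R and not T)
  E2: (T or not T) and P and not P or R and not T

Yes

E1: not not (R and not T)
    = R and not T   [double negation]
E2: (T or not T) and P and not P or R and not T
    = P and not P or R and not T   [complement / identity]
    = R and not T   [complement / identity]
Both reduce to R and not T, so they are equivalent.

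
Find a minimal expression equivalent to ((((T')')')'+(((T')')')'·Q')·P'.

((((T')')')'+(((T')')')'·Q')·P'
= (((T')')')'·P'   [absorption]
= (T')'·P'   [double negation]
= T·P'   [double negation]

T·P'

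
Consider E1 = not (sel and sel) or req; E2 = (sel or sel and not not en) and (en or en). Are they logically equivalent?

E1: not (sel and sel) or req
    = not sel or req
E2: (sel or sel and not not en) and (en or en)
    = (sel or sel and en) and (en or en)
    = sel and (en or en)
    = sel and en
These differ: at en=0, req=1, sel=0, E1 = 1 but E2 = 0.

No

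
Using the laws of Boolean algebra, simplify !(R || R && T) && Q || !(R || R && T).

!R

!(R || R && T) && Q || !(R || R && T)
= !(R || R && T)
= !R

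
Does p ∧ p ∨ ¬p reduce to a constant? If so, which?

yes, True

p ∧ p ∨ ¬p
= p ∨ ¬p   [idempotence]
= True   [complement]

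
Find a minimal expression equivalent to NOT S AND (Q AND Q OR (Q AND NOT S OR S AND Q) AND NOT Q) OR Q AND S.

NOT S AND (Q AND Q OR (Q AND NOT S OR S AND Q) AND NOT Q) OR Q AND S
= NOT S AND (Q AND Q OR Q AND NOT Q) OR Q AND S   [distribution]
= NOT S AND Q OR Q AND S   [distribution]
= Q   [distribution]

Q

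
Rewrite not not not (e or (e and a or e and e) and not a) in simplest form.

not not not (e or (e and a or e and e) and not a)
= not not not (e or (e and a or e) and not a)   — idempotence
= not not not (e or e and not a)   — absorption
= not (e or e and not a)   — double negation
= not e   — absorption

not e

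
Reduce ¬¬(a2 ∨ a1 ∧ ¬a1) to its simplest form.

¬¬(a2 ∨ a1 ∧ ¬a1)
= ¬¬a2   [complement / identity]
= a2   [double negation]

a2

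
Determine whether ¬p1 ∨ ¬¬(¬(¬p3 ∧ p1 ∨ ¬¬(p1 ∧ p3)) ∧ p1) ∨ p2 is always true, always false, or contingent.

¬p1 ∨ ¬¬(¬(¬p3 ∧ p1 ∨ ¬¬(p1 ∧ p3)) ∧ p1) ∨ p2
= ¬p1 ∨ ¬(¬p3 ∧ p1 ∨ ¬¬(p1 ∧ p3)) ∧ p1 ∨ p2
= ¬p1 ∨ ¬(¬p3 ∧ p1 ∨ p1 ∧ p3) ∧ p1 ∨ p2
= ¬p1 ∨ ¬p1 ∧ p1 ∨ p2
= ¬p1 ∨ p2
This depends on p1, p2, so it is not a constant.

contingent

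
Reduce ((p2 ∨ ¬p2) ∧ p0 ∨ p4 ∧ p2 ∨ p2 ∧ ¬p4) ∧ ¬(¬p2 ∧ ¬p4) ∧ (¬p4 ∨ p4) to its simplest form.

((p2 ∨ ¬p2) ∧ p0 ∨ p4 ∧ p2 ∨ p2 ∧ ¬p4) ∧ ¬(¬p2 ∧ ¬p4) ∧ (¬p4 ∨ p4)
= ((p2 ∨ ¬p2) ∧ p0 ∨ p4 ∧ p2 ∨ p2 ∧ ¬p4) ∧ ¬(¬p2 ∧ ¬p4)
= ((p2 ∨ ¬p2) ∧ p0 ∨ p4 ∧ p2 ∨ p2 ∧ ¬p4) ∧ (p2 ∨ p4)
= ((p2 ∨ ¬p2) ∧ p0 ∨ p2) ∧ (p2 ∨ p4)
= p2 ∨ (p2 ∨ ¬p2) ∧ p0 ∧ p4
= p2 ∨ p0 ∧ p4

p2 ∨ p0 ∧ p4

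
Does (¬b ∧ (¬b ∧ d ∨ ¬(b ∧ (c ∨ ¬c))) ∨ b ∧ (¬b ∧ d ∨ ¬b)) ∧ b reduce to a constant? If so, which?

yes, False

(¬b ∧ (¬b ∧ d ∨ ¬(b ∧ (c ∨ ¬c))) ∨ b ∧ (¬b ∧ d ∨ ¬b)) ∧ b
= (¬b ∧ (¬b ∧ d ∨ ¬b) ∨ b ∧ (¬b ∧ d ∨ ¬b)) ∧ b
= (¬b ∧ d ∨ ¬b) ∧ b
= ¬b ∧ b
= False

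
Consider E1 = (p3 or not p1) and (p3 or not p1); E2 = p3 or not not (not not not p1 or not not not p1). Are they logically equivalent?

Yes

E1: (p3 or not p1) and (p3 or not p1)
    = p3 or not p1   [idempotence]
E2: p3 or not not (not not not p1 or not not not p1)
    = p3 or not not not p1 or not not not p1   [double negation]
    = p3 or not not not p1   [idempotence]
    = p3 or not p1   [double negation]
Both reduce to p3 or not p1, so they are equivalent.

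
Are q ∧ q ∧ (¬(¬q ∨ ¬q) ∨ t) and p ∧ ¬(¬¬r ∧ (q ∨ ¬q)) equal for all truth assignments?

No

E1: q ∧ q ∧ (¬(¬q ∨ ¬q) ∨ t)
    = q ∧ q ∧ (q ∧ q ∨ t)   — De Morgan
    = q ∧ q   — absorption
    = q   — idempotence
E2: p ∧ ¬(¬¬r ∧ (q ∨ ¬q))
    = p ∧ ¬¬¬r   — complement / identity
    = p ∧ ¬r   — double negation
These differ: at p=0, q=1, r=0, t=1, E1 = 1 but E2 = 0.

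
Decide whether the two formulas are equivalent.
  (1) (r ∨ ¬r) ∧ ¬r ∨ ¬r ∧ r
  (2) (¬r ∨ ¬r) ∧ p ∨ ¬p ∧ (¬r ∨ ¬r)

Yes

E1: (r ∨ ¬r) ∧ ¬r ∨ ¬r ∧ r
    = ¬r ∨ ¬r ∧ r   (complement / identity)
    = ¬r   (complement / identity)
E2: (¬r ∨ ¬r) ∧ p ∨ ¬p ∧ (¬r ∨ ¬r)
    = ¬r ∨ ¬r   (distribution)
    = ¬r   (idempotence)
Both reduce to ¬r, so they are equivalent.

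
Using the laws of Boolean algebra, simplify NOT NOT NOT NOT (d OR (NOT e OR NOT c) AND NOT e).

d OR NOT e

NOT NOT NOT NOT (d OR (NOT e OR NOT c) AND NOT e)
= NOT NOT (d OR (NOT e OR NOT c) AND NOT e)   — double negation
= NOT NOT (d OR NOT e)   — absorption
= d OR NOT e   — double negation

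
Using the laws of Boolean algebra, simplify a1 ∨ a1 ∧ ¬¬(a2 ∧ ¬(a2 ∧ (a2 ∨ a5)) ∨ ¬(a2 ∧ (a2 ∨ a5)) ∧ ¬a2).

a1 ∨ a1 ∧ ¬¬(a2 ∧ ¬(a2 ∧ (a2 ∨ a5)) ∨ ¬(a2 ∧ (a2 ∨ a5)) ∧ ¬a2)
= a1 ∨ a1 ∧ ¬¬¬(a2 ∧ (a2 ∨ a5))   [distribution]
= a1 ∨ a1 ∧ ¬(a2 ∧ (a2 ∨ a5))   [double negation]
= a1 ∨ a1 ∧ ¬a2   [absorption]
= a1   [absorption]

a1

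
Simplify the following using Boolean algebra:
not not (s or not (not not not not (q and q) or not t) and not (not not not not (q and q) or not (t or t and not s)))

s or not q and t

not not (s or not (not not not not (q and q) or not t) and not (not not not not (q and q) or not (t or t and not s)))
= not not (s or not (not not not not (q and q) or not t) and not (not not not not (q and q) or not t))   — absorption
= not not (s or not (not not not not (q and q) or not t))   — idempotence
= not not (s or not (not not (q and q) or not t))   — double negation
= not not (s or not (q and q) and t)   — De Morgan
= s or not (q and q) and t   — double negation
= s or not q and t   — idempotence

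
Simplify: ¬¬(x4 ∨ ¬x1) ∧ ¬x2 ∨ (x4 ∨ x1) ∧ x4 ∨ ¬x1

x4 ∨ ¬x1

¬¬(x4 ∨ ¬x1) ∧ ¬x2 ∨ (x4 ∨ x1) ∧ x4 ∨ ¬x1
= ¬¬(x4 ∨ ¬x1) ∧ ¬x2 ∨ x4 ∨ ¬x1   [absorption]
= (x4 ∨ ¬x1) ∧ ¬x2 ∨ x4 ∨ ¬x1   [double negation]
= x4 ∨ ¬x1   [absorption]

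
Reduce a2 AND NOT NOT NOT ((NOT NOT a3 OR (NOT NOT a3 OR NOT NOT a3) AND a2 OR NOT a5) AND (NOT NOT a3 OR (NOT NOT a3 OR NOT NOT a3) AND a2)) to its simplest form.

a2 AND NOT NOT NOT ((NOT NOT a3 OR (NOT NOT a3 OR NOT NOT a3) AND a2 OR NOT a5) AND (NOT NOT a3 OR (NOT NOT a3 OR NOT NOT a3) AND a2))
= a2 AND NOT NOT NOT (NOT NOT a3 OR (NOT NOT a3 OR NOT NOT a3) AND a2)   — absorption
= a2 AND NOT NOT NOT (NOT NOT a3 OR NOT NOT a3 AND a2)   — idempotence
= a2 AND NOT NOT NOT NOT NOT a3   — absorption
= a2 AND NOT NOT NOT a3   — double negation
= a2 AND NOT a3   — double negation

a2 AND NOT a3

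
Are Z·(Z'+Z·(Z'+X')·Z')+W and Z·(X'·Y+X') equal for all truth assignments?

No

E1: Z·(Z'+Z·(Z'+X')·Z')+W
    = Z·(Z'+Z·Z')+W   [absorption]
    = Z·Z'+W   [complement / identity]
    = W   [complement / identity]
E2: Z·(X'·Y+X')
    = Z·X'   [absorption]
These differ: at W=1, X=0, Y=1, Z=0, E1 = 1 but E2 = 0.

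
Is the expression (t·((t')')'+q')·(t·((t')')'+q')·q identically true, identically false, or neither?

(t·((t')')'+q')·(t·((t')')'+q')·q
= (t·((t')')'+q')·q   [idempotence]
= (t·t'+q')·q   [double negation]
= q'·q   [complement / identity]
= 0   [complement]

identically false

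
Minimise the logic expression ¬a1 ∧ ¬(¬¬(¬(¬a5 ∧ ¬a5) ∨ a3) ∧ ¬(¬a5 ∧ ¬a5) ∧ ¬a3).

¬a1 ∧ (¬a5 ∨ a3)

¬a1 ∧ ¬(¬¬(¬(¬a5 ∧ ¬a5) ∨ a3) ∧ ¬(¬a5 ∧ ¬a5) ∧ ¬a3)
= ¬a1 ∧ ¬((¬(¬a5 ∧ ¬a5) ∨ a3) ∧ ¬(¬a5 ∧ ¬a5) ∧ ¬a3)   — double negation
= ¬a1 ∧ ¬(¬(¬a5 ∧ ¬a5) ∧ ¬a3)   — absorption
= ¬a1 ∧ ¬(¬¬a5 ∧ ¬a3)   — idempotence
= ¬a1 ∧ (¬a5 ∨ a3)   — De Morgan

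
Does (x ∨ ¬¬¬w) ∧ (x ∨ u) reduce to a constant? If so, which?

(x ∨ ¬¬¬w) ∧ (x ∨ u)
= (x ∨ ¬w) ∧ (x ∨ u)   (double negation)
= x ∨ ¬w ∧ u   (distribution)
This depends on u, w, x, so it is not a constant.

no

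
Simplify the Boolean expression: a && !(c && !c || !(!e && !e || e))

a && !(c && !c || !(!e && !e || e))
= a && !!(!e && !e || e)   — complement / identity
= a && !!(!e || e)   — idempotence
= a && (!e || e)   — double negation
= a   — complement / identity

a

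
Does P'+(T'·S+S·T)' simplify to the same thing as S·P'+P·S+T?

E1: P'+(T'·S+S·T)'
    = P'+S'   [distribution]
E2: S·P'+P·S+T
    = S+T   [distribution]
These differ: at P=1, S=0, T=0, E1 = 1 but E2 = 0.

No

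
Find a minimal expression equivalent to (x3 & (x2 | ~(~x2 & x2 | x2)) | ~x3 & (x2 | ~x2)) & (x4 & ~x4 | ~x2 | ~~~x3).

(x3 & (x2 | ~(~x2 & x2 | x2)) | ~x3 & (x2 | ~x2)) & (x4 & ~x4 | ~x2 | ~~~x3)
= (x3 & (x2 | ~x2) | ~x3 & (x2 | ~x2)) & (x4 & ~x4 | ~x2 | ~~~x3)
= (x2 | ~x2) & (x4 & ~x4 | ~x2 | ~~~x3)
= x4 & ~x4 | ~x2 | ~~~x3
= ~x2 | ~~~x3
= ~x2 | ~x3

~x2 | ~x3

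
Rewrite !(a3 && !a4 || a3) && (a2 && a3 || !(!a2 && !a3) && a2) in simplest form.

!a3 && a2

!(a3 && !a4 || a3) && (a2 && a3 || !(!a2 && !a3) && a2)
= !(a3 && !a4 || a3) && (a2 && a3 || (a2 || a3) && a2)   — De Morgan
= !(a3 && !a4 || a3) && (a2 && a3 || a2)   — absorption
= !(a3 && !a4 || a3) && a2   — absorption
= !a3 && a2   — absorption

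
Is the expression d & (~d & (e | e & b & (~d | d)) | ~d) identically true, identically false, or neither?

identically false

d & (~d & (e | e & b & (~d | d)) | ~d)
= d & (~d & (e | e & b) | ~d)   [complement / identity]
= d & (~d & e | ~d)   [absorption]
= d & ~d   [absorption]
= 0   [complement]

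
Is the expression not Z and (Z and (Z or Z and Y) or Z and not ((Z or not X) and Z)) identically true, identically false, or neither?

not Z and (Z and (Z or Z and Y) or Z and not ((Z or not X) and Z))
= not Z and (Z and Z or Z and not ((Z or not X) and Z))
= not Z and (Z and Z or Z and not Z)
= not Z and Z
= False

identically false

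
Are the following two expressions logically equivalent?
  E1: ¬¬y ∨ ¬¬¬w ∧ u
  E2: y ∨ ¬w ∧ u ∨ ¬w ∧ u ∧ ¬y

E1: ¬¬y ∨ ¬¬¬w ∧ u
    = ¬¬y ∨ ¬w ∧ u   — double negation
    = y ∨ ¬w ∧ u   — double negation
E2: y ∨ ¬w ∧ u ∨ ¬w ∧ u ∧ ¬y
    = y ∨ ¬w ∧ u   — absorption
Both reduce to y ∨ ¬w ∧ u, so they are equivalent.

Yes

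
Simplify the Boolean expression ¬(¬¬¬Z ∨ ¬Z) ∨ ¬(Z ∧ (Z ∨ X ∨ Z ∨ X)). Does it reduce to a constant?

¬(¬¬¬Z ∨ ¬Z) ∨ ¬(Z ∧ (Z ∨ X ∨ Z ∨ X))
= ¬(¬¬¬Z ∨ ¬Z) ∨ ¬(Z ∧ (Z ∨ X))   (idempotence)
= ¬(¬¬¬Z ∨ ¬Z) ∨ ¬Z   (absorption)
= ¬(¬Z ∨ ¬Z) ∨ ¬Z   (double negation)
= Z ∧ Z ∨ ¬Z   (De Morgan)
= Z ∨ ¬Z   (idempotence)
= True   (complement)

True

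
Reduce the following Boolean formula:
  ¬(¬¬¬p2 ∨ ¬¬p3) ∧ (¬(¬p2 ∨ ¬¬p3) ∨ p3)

p2 ∧ ¬p3

¬(¬¬¬p2 ∨ ¬¬p3) ∧ (¬(¬p2 ∨ ¬¬p3) ∨ p3)
= ¬(¬p2 ∨ ¬¬p3) ∧ (¬(¬p2 ∨ ¬¬p3) ∨ p3)   [double negation]
= ¬(¬p2 ∨ ¬¬p3)   [absorption]
= p2 ∧ ¬p3   [De Morgan]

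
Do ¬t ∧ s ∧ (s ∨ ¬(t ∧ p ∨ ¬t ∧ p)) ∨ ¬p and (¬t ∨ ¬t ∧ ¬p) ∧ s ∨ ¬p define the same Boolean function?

Yes

E1: ¬t ∧ s ∧ (s ∨ ¬(t ∧ p ∨ ¬t ∧ p)) ∨ ¬p
    = ¬t ∧ s ∧ (s ∨ ¬p) ∨ ¬p   [distribution]
    = ¬t ∧ s ∨ ¬p   [absorption]
E2: (¬t ∨ ¬t ∧ ¬p) ∧ s ∨ ¬p
    = ¬t ∧ s ∨ ¬p   [absorption]
Both reduce to ¬t ∧ s ∨ ¬p, so they are equivalent.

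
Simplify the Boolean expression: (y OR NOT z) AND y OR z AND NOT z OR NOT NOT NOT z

(y OR NOT z) AND y OR z AND NOT z OR NOT NOT NOT z
= (y OR NOT z) AND y OR z AND NOT z OR NOT z   (double negation)
= (y OR NOT z) AND y OR NOT z   (complement / identity)
= y OR NOT z   (absorption)

y OR NOT z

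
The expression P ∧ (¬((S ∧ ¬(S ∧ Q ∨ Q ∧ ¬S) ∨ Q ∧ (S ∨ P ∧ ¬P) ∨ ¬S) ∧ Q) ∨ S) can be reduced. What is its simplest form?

P ∧ (¬Q ∨ S)

P ∧ (¬((S ∧ ¬(S ∧ Q ∨ Q ∧ ¬S) ∨ Q ∧ (S ∨ P ∧ ¬P) ∨ ¬S) ∧ Q) ∨ S)
= P ∧ (¬((S ∧ ¬(S ∧ Q ∨ Q ∧ ¬S) ∨ Q ∧ S ∨ ¬S) ∧ Q) ∨ S)   (complement / identity)
= P ∧ (¬((S ∧ ¬Q ∨ Q ∧ S ∨ ¬S) ∧ Q) ∨ S)   (distribution)
= P ∧ (¬((S ∨ ¬S) ∧ Q) ∨ S)   (distribution)
= P ∧ (¬Q ∨ S)   (complement / identity)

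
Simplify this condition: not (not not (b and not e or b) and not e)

not b or e

not (not not (b and not e or b) and not e)
= not (b and not e or b) or e   [De Morgan]
= not b or e   [absorption]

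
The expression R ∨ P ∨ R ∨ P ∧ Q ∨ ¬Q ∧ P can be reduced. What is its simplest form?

R ∨ P ∨ R ∨ P ∧ Q ∨ ¬Q ∧ P
= R ∨ P ∨ R ∨ P   — distribution
= R ∨ P   — idempotence

R ∨ P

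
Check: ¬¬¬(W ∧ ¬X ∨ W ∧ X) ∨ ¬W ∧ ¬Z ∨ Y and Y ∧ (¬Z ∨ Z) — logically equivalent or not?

E1: ¬¬¬(W ∧ ¬X ∨ W ∧ X) ∨ ¬W ∧ ¬Z ∨ Y
    = ¬¬¬W ∨ ¬W ∧ ¬Z ∨ Y   (distribution)
    = ¬W ∨ ¬W ∧ ¬Z ∨ Y   (double negation)
    = ¬W ∨ Y   (absorption)
E2: Y ∧ (¬Z ∨ Z)
    = Y   (complement / identity)
These differ: at W=0, X=0, Y=0, Z=0, E1 = 1 but E2 = 0.

No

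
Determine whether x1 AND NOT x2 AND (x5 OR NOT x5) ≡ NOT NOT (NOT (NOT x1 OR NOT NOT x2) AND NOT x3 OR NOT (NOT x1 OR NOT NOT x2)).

E1: x1 AND NOT x2 AND (x5 OR NOT x5)
    = x1 AND NOT x2   (complement / identity)
E2: NOT NOT (NOT (NOT x1 OR NOT NOT x2) AND NOT x3 OR NOT (NOT x1 OR NOT NOT x2))
    = NOT (NOT x1 OR NOT NOT x2) AND NOT x3 OR NOT (NOT x1 OR NOT NOT x2)   (double negation)
    = NOT (NOT x1 OR NOT NOT x2)   (absorption)
    = x1 AND NOT x2   (De Morgan)
Both reduce to x1 AND NOT x2, so they are equivalent.

Yes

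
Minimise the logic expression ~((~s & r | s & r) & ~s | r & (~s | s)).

~r

~((~s & r | s & r) & ~s | r & (~s | s))
= ~(r & (~s | s) & ~s | r & (~s | s))   (distribution)
= ~(r & (~s | s))   (absorption)
= ~r   (complement / identity)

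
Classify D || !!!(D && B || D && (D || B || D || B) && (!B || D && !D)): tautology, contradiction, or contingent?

tautology

D || !!!(D && B || D && (D || B || D || B) && (!B || D && !D))
= D || !!!(D && B || D && (D || B) && (!B || D && !D))   — idempotence
= D || !!!(D && B || D && (!B || D && !D))   — absorption
= D || !!!(D && B || D && !B)   — complement / identity
= D || !(D && B || D && !B)   — double negation
= D || !D   — distribution
= true   — complement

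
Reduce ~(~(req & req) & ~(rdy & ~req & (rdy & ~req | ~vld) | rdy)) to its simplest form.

~(~(req & req) & ~(rdy & ~req & (rdy & ~req | ~vld) | rdy))
= ~(~(req & req) & ~(rdy & ~req | rdy))
= ~(~req & ~(rdy & ~req | rdy))
= req | rdy & ~req | rdy
= req | rdy

req | rdy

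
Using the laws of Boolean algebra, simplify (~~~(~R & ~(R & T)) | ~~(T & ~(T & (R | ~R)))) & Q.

(~~~(~R & ~(R & T)) | ~~(T & ~(T & (R | ~R)))) & Q
= (~~~(~R & ~(R & T)) | ~~(T & ~T)) & Q
= (~(~R & ~(R & T)) | ~~(T & ~T)) & Q
= (~(~R & ~(R & T)) | T & ~T) & Q
= (R | R & T | T & ~T) & Q
= (R | T & ~T) & Q
= R & Q

R & Q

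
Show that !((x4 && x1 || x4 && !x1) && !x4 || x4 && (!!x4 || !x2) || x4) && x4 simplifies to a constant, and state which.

false

!((x4 && x1 || x4 && !x1) && !x4 || x4 && (!!x4 || !x2) || x4) && x4
= !((x4 && x1 || x4 && !x1) && !x4 || x4 && (x4 || !x2) || x4) && x4   — double negation
= !(x4 && !x4 || x4 && (x4 || !x2) || x4) && x4   — distribution
= !(x4 && (x4 || !x2) || x4) && x4   — complement / identity
= !(x4 || x4) && x4   — absorption
= !x4 && x4   — idempotence
= false   — complement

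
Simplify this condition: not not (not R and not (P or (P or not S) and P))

not not (not R and not (P or (P or not S) and P))
= not not (not R and not (P or P))   (absorption)
= not not (not R and not P)   (idempotence)
= not R and not P   (double negation)

not R and not P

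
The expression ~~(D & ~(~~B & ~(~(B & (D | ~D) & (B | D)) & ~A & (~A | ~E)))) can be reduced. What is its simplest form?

D & ~B

~~(D & ~(~~B & ~(~(B & (D | ~D) & (B | D)) & ~A & (~A | ~E))))
= D & ~(~~B & ~(~(B & (D | ~D) & (B | D)) & ~A & (~A | ~E)))   (double negation)
= D & ~(~~B & ~(~(B & (D | ~D) & (B | D)) & ~A))   (absorption)
= D & (~B | ~(B & (D | ~D) & (B | D)) & ~A)   (De Morgan)
= D & (~B | ~(B & (B | D)) & ~A)   (complement / identity)
= D & (~B | ~B & ~A)   (absorption)
= D & ~B   (absorption)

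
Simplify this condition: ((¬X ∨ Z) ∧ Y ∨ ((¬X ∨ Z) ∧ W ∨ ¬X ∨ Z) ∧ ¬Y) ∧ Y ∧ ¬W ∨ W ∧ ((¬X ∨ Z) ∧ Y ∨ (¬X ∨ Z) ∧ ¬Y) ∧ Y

((¬X ∨ Z) ∧ Y ∨ ((¬X ∨ Z) ∧ W ∨ ¬X ∨ Z) ∧ ¬Y) ∧ Y ∧ ¬W ∨ W ∧ ((¬X ∨ Z) ∧ Y ∨ (¬X ∨ Z) ∧ ¬Y) ∧ Y
= ((¬X ∨ Z) ∧ Y ∨ (¬X ∨ Z) ∧ ¬Y) ∧ Y ∧ ¬W ∨ W ∧ ((¬X ∨ Z) ∧ Y ∨ (¬X ∨ Z) ∧ ¬Y) ∧ Y   — absorption
= (¬W ∨ W) ∧ ((¬X ∨ Z) ∧ Y ∨ (¬X ∨ Z) ∧ ¬Y) ∧ Y   — distribution
= (¬W ∨ W) ∧ (¬X ∨ Z) ∧ Y   — distribution
= (¬X ∨ Z) ∧ Y   — complement / identity

(¬X ∨ Z) ∧ Y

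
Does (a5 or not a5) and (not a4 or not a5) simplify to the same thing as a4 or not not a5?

No

E1: (a5 or not a5) and (not a4 or not a5)
    = not a4 or not a5   — complement / identity
E2: a4 or not not a5
    = a4 or a5   — double negation
These differ: at a4=0, a5=0, E1 = 1 but E2 = 0.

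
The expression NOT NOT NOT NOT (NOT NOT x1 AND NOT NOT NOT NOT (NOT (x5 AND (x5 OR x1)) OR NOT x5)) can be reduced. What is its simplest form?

x1 AND NOT x5

NOT NOT NOT NOT (NOT NOT x1 AND NOT NOT NOT NOT (NOT (x5 AND (x5 OR x1)) OR NOT x5))
= NOT NOT NOT NOT (NOT NOT x1 AND NOT NOT NOT NOT (NOT x5 OR NOT x5))   — absorption
= NOT NOT NOT NOT (NOT NOT x1 AND NOT NOT NOT NOT NOT x5)   — idempotence
= NOT NOT NOT NOT (NOT NOT x1 AND NOT NOT NOT x5)   — double negation
= NOT NOT NOT (NOT x1 OR NOT NOT x5)   — De Morgan
= NOT NOT (x1 AND NOT x5)   — De Morgan
= x1 AND NOT x5   — double negation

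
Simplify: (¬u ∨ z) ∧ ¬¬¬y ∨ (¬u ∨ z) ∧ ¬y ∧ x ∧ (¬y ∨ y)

(¬u ∨ z) ∧ ¬¬¬y ∨ (¬u ∨ z) ∧ ¬y ∧ x ∧ (¬y ∨ y)
= (¬u ∨ z) ∧ ¬¬¬y ∨ (¬u ∨ z) ∧ ¬y ∧ x   [complement / identity]
= (¬u ∨ z) ∧ ¬y ∨ (¬u ∨ z) ∧ ¬y ∧ x   [double negation]
= (¬u ∨ z) ∧ ¬y   [absorption]

(¬u ∨ z) ∧ ¬y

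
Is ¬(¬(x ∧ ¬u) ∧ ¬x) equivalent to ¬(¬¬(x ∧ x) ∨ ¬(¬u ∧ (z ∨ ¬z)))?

No

E1: ¬(¬(x ∧ ¬u) ∧ ¬x)
    = x ∧ ¬u ∨ x   (De Morgan)
    = x   (absorption)
E2: ¬(¬¬(x ∧ x) ∨ ¬(¬u ∧ (z ∨ ¬z)))
    = ¬(¬¬x ∨ ¬(¬u ∧ (z ∨ ¬z)))   (idempotence)
    = ¬x ∧ ¬u ∧ (z ∨ ¬z)   (De Morgan)
    = ¬x ∧ ¬u   (complement / identity)
These differ: at u=0, x=1, z=0, E1 = 1 but E2 = 0.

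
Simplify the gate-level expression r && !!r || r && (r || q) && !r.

r

r && !!r || r && (r || q) && !r
= r && !!r || r && !r
= r && r || r && !r
= r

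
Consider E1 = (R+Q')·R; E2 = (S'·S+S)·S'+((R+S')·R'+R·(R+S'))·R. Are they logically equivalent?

Yes

E1: (R+Q')·R
    = R   (absorption)
E2: (S'·S+S)·S'+((R+S')·R'+R·(R+S'))·R
    = S·S'+((R+S')·R'+R·(R+S'))·R   (complement / identity)
    = ((R+S')·R'+R·(R+S'))·R   (complement / identity)
    = (R+S')·R   (distribution)
    = R   (absorption)
Both reduce to R, so they are equivalent.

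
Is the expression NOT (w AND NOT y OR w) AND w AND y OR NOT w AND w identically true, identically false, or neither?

NOT (w AND NOT y OR w) AND w AND y OR NOT w AND w
= NOT w AND w AND y OR NOT w AND w   (absorption)
= NOT w AND w   (absorption)
= FALSE   (complement)

identically false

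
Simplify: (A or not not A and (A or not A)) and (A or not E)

(A or not not A and (A or not A)) and (A or not E)
= (A or not not A) and (A or not E)
= not not A and not E or A
= A and not E or A
= A

A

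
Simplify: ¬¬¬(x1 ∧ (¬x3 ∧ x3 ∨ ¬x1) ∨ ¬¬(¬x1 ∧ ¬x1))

x1

¬¬¬(x1 ∧ (¬x3 ∧ x3 ∨ ¬x1) ∨ ¬¬(¬x1 ∧ ¬x1))
= ¬¬¬(x1 ∧ ¬x1 ∨ ¬¬(¬x1 ∧ ¬x1))   (complement / identity)
= ¬¬¬(x1 ∧ ¬x1 ∨ ¬x1 ∧ ¬x1)   (double negation)
= ¬¬¬¬x1   (distribution)
= ¬¬x1   (double negation)
= x1   (double negation)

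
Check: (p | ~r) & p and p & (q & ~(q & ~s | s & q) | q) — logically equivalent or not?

E1: (p | ~r) & p
    = p   — absorption
E2: p & (q & ~(q & ~s | s & q) | q)
    = p & (q & ~q | q)   — distribution
    = p & q   — complement / identity
These differ: at p=1, q=0, r=1, s=0, E1 = 1 but E2 = 0.

No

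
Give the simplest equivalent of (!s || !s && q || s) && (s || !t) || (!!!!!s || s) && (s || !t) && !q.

s || !t

(!s || !s && q || s) && (s || !t) || (!!!!!s || s) && (s || !t) && !q
= (!s || s) && (s || !t) || (!!!!!s || s) && (s || !t) && !q   (absorption)
= (!s || s) && (s || !t) || (!!!s || s) && (s || !t) && !q   (double negation)
= (!s || s) && (s || !t) || (!s || s) && (s || !t) && !q   (double negation)
= (!s || s) && (s || !t)   (absorption)
= s || !t   (complement / identity)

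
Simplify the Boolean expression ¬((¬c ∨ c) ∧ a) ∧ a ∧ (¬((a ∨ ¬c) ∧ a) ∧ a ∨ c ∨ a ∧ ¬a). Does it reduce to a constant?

False

¬((¬c ∨ c) ∧ a) ∧ a ∧ (¬((a ∨ ¬c) ∧ a) ∧ a ∨ c ∨ a ∧ ¬a)
= ¬((¬c ∨ c) ∧ a) ∧ a ∧ (¬a ∧ a ∨ c ∨ a ∧ ¬a)   — absorption
= ¬a ∧ a ∧ (¬a ∧ a ∨ c ∨ a ∧ ¬a)   — complement / identity
= ¬a ∧ a ∧ (¬a ∧ a ∨ c)   — complement / identity
= ¬a ∧ a   — absorption
= False   — complement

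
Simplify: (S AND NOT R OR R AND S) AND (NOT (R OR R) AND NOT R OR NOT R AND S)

(S AND NOT R OR R AND S) AND (NOT (R OR R) AND NOT R OR NOT R AND S)
= (S AND NOT R OR R AND S) AND (NOT R AND NOT R OR NOT R AND S)   (idempotence)
= S AND (NOT R AND NOT R OR NOT R AND S)   (distribution)
= S AND NOT R AND (NOT R OR S)   (distribution)
= S AND NOT R   (absorption)

S AND NOT R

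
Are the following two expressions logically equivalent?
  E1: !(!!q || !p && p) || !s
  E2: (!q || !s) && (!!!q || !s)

E1: !(!!q || !p && p) || !s
    = !!!q || !s   (complement / identity)
    = !q || !s   (double negation)
E2: (!q || !s) && (!!!q || !s)
    = (!q || !s) && (!q || !s)   (double negation)
    = !q && !q || !s   (distribution)
    = !q || !s   (idempotence)
Both reduce to !q || !s, so they are equivalent.

Yes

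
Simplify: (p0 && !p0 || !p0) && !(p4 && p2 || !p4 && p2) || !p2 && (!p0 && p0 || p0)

(p0 && !p0 || !p0) && !(p4 && p2 || !p4 && p2) || !p2 && (!p0 && p0 || p0)
= (p0 && !p0 || !p0) && !(p4 && p2 || !p4 && p2) || !p2 && p0   — complement / identity
= (p0 && !p0 || !p0) && !p2 || !p2 && p0   — distribution
= !p0 && !p2 || !p2 && p0   — complement / identity
= !p2   — distribution

!p2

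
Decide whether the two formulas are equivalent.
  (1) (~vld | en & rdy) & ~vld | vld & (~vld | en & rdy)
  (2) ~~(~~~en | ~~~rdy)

E1: (~vld | en & rdy) & ~vld | vld & (~vld | en & rdy)
    = ~vld | en & rdy
E2: ~~(~~~en | ~~~rdy)
    = ~~(~~~en | ~rdy)
    = ~~~en | ~rdy
    = ~en | ~rdy
These differ: at en=0, rdy=0, vld=1, E1 = 0 but E2 = 1.

No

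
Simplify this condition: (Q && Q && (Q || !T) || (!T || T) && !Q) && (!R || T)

(Q && Q && (Q || !T) || (!T || T) && !Q) && (!R || T)
= (Q && Q && (Q || !T) || !Q) && (!R || T)   [complement / identity]
= (Q && Q || !Q) && (!R || T)   [absorption]
= (Q || !Q) && (!R || T)   [idempotence]
= !R || T   [complement / identity]

!R || T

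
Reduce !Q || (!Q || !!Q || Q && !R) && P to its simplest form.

!Q || P

!Q || (!Q || !!Q || Q && !R) && P
= !Q || (!Q || Q || Q && !R) && P   (double negation)
= !Q || (!Q || Q) && P   (absorption)
= !Q || P   (complement / identity)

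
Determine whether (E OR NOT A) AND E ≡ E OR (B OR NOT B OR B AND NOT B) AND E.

Yes

E1: (E OR NOT A) AND E
    = E   (absorption)
E2: E OR (B OR NOT B OR B AND NOT B) AND E
    = E OR (B OR NOT B) AND E   (complement / identity)
    = E OR E   (complement / identity)
    = E   (idempotence)
Both reduce to E, so they are equivalent.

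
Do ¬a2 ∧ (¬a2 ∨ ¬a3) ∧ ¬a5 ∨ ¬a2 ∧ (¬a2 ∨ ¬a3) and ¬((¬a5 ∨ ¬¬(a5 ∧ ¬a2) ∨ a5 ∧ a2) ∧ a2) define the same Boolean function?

E1: ¬a2 ∧ (¬a2 ∨ ¬a3) ∧ ¬a5 ∨ ¬a2 ∧ (¬a2 ∨ ¬a3)
    = ¬a2 ∧ (¬a2 ∨ ¬a3)   — absorption
    = ¬a2   — absorption
E2: ¬((¬a5 ∨ ¬¬(a5 ∧ ¬a2) ∨ a5 ∧ a2) ∧ a2)
    = ¬((¬a5 ∨ a5 ∧ ¬a2 ∨ a5 ∧ a2) ∧ a2)   — double negation
    = ¬((¬a5 ∨ a5) ∧ a2)   — distribution
    = ¬a2   — complement / identity
Both reduce to ¬a2, so they are equivalent.

Yes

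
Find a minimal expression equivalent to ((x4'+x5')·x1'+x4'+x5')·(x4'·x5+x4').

x4'

((x4'+x5')·x1'+x4'+x5')·(x4'·x5+x4')
= (x4'+x5')·(x4'·x5+x4')   [absorption]
= (x4'+x5')·x4'   [absorption]
= x4'   [absorption]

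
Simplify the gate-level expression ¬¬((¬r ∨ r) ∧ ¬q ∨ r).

¬q ∨ r

¬¬((¬r ∨ r) ∧ ¬q ∨ r)
= (¬r ∨ r) ∧ ¬q ∨ r   [double negation]
= ¬q ∨ r   [complement / identity]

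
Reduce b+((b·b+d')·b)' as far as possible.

1

b+((b·b+d')·b)'
= b+((b+d')·b)'   (idempotence)
= b+b'   (absorption)
= 1   (complement)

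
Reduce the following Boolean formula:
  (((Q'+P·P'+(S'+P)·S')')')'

Q·S

(((Q'+P·P'+(S'+P)·S')')')'
= (((Q'+(S'+P)·S')')')'   (complement / identity)
= (Q'+(S'+P)·S')'   (double negation)
= (Q'+S')'   (absorption)
= Q·S   (De Morgan)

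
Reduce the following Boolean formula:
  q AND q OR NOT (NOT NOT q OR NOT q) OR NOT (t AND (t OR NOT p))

q OR NOT t

q AND q OR NOT (NOT NOT q OR NOT q) OR NOT (t AND (t OR NOT p))
= q AND q OR NOT q AND q OR NOT (t AND (t OR NOT p))   [De Morgan]
= q AND q OR NOT q AND q OR NOT t   [absorption]
= q OR NOT t   [distribution]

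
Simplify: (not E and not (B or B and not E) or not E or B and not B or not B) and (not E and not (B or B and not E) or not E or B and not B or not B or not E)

not B or not E

(not E and not (B or B and not E) or not E or B and not B or not B) and (not E and not (B or B and not E) or not E or B and not B or not B or not E)
= not B and (not B or not E) or not E and not (B or B and not E) or not E or B and not B   [distribution]
= not B and (not B or not E) or not E and not (B or B and not E) or not E   [complement / identity]
= not B or not E and not (B or B and not E) or not E   [absorption]
= not B or not E and not B or not E   [absorption]
= not B or not E   [absorption]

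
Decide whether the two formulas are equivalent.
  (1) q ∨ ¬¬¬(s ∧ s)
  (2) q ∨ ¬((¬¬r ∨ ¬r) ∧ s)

Yes

E1: q ∨ ¬¬¬(s ∧ s)
    = q ∨ ¬(s ∧ s)
    = q ∨ ¬s
E2: q ∨ ¬((¬¬r ∨ ¬r) ∧ s)
    = q ∨ ¬((r ∨ ¬r) ∧ s)
    = q ∨ ¬s
Both reduce to q ∨ ¬s, so they are equivalent.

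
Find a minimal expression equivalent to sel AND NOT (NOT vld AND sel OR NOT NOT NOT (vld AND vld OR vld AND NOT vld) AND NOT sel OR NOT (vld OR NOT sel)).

sel AND vld

sel AND NOT (NOT vld AND sel OR NOT NOT NOT (vld AND vld OR vld AND NOT vld) AND NOT sel OR NOT (vld OR NOT sel))
= sel AND NOT (NOT vld AND sel OR NOT (vld AND vld OR vld AND NOT vld) AND NOT sel OR NOT (vld OR NOT sel))
= sel AND NOT (NOT vld AND sel OR NOT vld AND NOT sel OR NOT (vld OR NOT sel))
= sel AND NOT (NOT vld OR NOT (vld OR NOT sel))
= sel AND vld AND (vld OR NOT sel)
= sel AND vld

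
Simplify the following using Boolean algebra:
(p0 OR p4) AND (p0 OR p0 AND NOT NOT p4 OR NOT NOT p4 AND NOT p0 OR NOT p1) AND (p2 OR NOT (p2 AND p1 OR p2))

(p0 OR p4) AND (p0 OR p0 AND NOT NOT p4 OR NOT NOT p4 AND NOT p0 OR NOT p1) AND (p2 OR NOT (p2 AND p1 OR p2))
= (p0 OR p4) AND (p0 OR p0 AND NOT NOT p4 OR NOT NOT p4 AND NOT p0 OR NOT p1) AND (p2 OR NOT p2)   (absorption)
= (p0 OR p4) AND (p0 OR p0 AND NOT NOT p4 OR NOT NOT p4 AND NOT p0 OR NOT p1)   (complement / identity)
= (p0 OR p4) AND (p0 OR NOT NOT p4 OR NOT p1)   (distribution)
= (p0 OR p4) AND (p0 OR p4 OR NOT p1)   (double negation)
= p0 OR p4   (absorption)

p0 OR p4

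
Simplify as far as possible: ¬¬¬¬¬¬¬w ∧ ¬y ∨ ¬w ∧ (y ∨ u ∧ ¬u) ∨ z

¬¬¬¬¬¬¬w ∧ ¬y ∨ ¬w ∧ (y ∨ u ∧ ¬u) ∨ z
= ¬¬¬¬¬¬¬w ∧ ¬y ∨ ¬w ∧ y ∨ z   — complement / identity
= ¬¬¬¬¬w ∧ ¬y ∨ ¬w ∧ y ∨ z   — double negation
= ¬¬¬w ∧ ¬y ∨ ¬w ∧ y ∨ z   — double negation
= ¬w ∧ ¬y ∨ ¬w ∧ y ∨ z   — double negation
= ¬w ∨ z   — distribution

¬w ∨ z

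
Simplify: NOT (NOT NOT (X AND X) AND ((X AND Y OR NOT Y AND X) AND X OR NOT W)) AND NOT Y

NOT X AND NOT Y

NOT (NOT NOT (X AND X) AND ((X AND Y OR NOT Y AND X) AND X OR NOT W)) AND NOT Y
= NOT (X AND X AND ((X AND Y OR NOT Y AND X) AND X OR NOT W)) AND NOT Y   — double negation
= NOT (X AND X AND (X AND X OR NOT W)) AND NOT Y   — distribution
= NOT (X AND X) AND NOT Y   — absorption
= NOT X AND NOT Y   — idempotence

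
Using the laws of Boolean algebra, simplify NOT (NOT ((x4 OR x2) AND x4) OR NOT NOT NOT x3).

x4 AND x3

NOT (NOT ((x4 OR x2) AND x4) OR NOT NOT NOT x3)
= NOT (NOT ((x4 OR x2) AND x4) OR NOT x3)   [double negation]
= NOT (NOT x4 OR NOT x3)   [absorption]
= x4 AND x3   [De Morgan]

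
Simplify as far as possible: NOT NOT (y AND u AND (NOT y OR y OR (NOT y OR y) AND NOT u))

NOT NOT (y AND u AND (NOT y OR y OR (NOT y OR y) AND NOT u))
= NOT NOT (y AND u AND (NOT y OR y))   — absorption
= NOT NOT (y AND u)   — complement / identity
= y AND u   — double negation

y AND u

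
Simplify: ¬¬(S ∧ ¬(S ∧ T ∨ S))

¬¬(S ∧ ¬(S ∧ T ∨ S))
= ¬¬(S ∧ ¬S)
= S ∧ ¬S
= False

False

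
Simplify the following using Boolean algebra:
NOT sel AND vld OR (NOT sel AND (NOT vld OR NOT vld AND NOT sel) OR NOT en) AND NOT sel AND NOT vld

NOT sel

NOT sel AND vld OR (NOT sel AND (NOT vld OR NOT vld AND NOT sel) OR NOT en) AND NOT sel AND NOT vld
= NOT sel AND vld OR (NOT sel AND NOT vld OR NOT en) AND NOT sel AND NOT vld
= NOT sel AND vld OR NOT sel AND NOT vld
= NOT sel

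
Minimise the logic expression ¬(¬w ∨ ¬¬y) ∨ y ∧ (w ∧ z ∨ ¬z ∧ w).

w

¬(¬w ∨ ¬¬y) ∨ y ∧ (w ∧ z ∨ ¬z ∧ w)
= w ∧ ¬y ∨ y ∧ (w ∧ z ∨ ¬z ∧ w)   (De Morgan)
= w ∧ ¬y ∨ y ∧ w   (distribution)
= w   (distribution)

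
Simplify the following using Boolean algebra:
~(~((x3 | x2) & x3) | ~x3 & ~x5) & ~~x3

x3

~(~((x3 | x2) & x3) | ~x3 & ~x5) & ~~x3
= ~(~x3 | ~x3 & ~x5) & ~~x3
= ~~x3 & ~~x3
= ~~x3
= x3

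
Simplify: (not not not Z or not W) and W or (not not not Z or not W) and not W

not Z or not W

(not not not Z or not W) and W or (not not not Z or not W) and not W
= not not not Z or not W   (distribution)
= not Z or not W   (double negation)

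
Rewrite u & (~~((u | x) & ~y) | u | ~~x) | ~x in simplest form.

u | ~x

u & (~~((u | x) & ~y) | u | ~~x) | ~x
= u & ((u | x) & ~y | u | ~~x) | ~x   (double negation)
= u & ((u | x) & ~y | u | x) | ~x   (double negation)
= u & (u | x) | ~x   (absorption)
= u | ~x   (absorption)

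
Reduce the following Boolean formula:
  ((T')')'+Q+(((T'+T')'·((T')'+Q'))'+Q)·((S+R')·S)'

((T')')'+Q+(((T'+T')'·((T')'+Q'))'+Q)·((S+R')·S)'
= ((T')')'+Q+(((T')'·((T')'+Q'))'+Q)·((S+R')·S)'   (idempotence)
= ((T')')'+Q+(((T')')'+Q)·((S+R')·S)'   (absorption)
= ((T')')'+Q+(((T')')'+Q)·S'   (absorption)
= ((T')')'+Q   (absorption)
= T'+Q   (double negation)

T'+Q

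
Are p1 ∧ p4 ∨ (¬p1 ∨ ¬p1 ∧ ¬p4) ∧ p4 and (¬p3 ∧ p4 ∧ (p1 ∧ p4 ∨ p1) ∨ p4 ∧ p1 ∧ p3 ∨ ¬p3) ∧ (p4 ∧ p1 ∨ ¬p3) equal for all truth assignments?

E1: p1 ∧ p4 ∨ (¬p1 ∨ ¬p1 ∧ ¬p4) ∧ p4
    = p1 ∧ p4 ∨ ¬p1 ∧ p4   — absorption
    = p4   — distribution
E2: (¬p3 ∧ p4 ∧ (p1 ∧ p4 ∨ p1) ∨ p4 ∧ p1 ∧ p3 ∨ ¬p3) ∧ (p4 ∧ p1 ∨ ¬p3)
    = (¬p3 ∧ p4 ∧ p1 ∨ p4 ∧ p1 ∧ p3 ∨ ¬p3) ∧ (p4 ∧ p1 ∨ ¬p3)   — absorption
    = (p4 ∧ p1 ∨ ¬p3) ∧ (p4 ∧ p1 ∨ ¬p3)   — distribution
    = p4 ∧ p1 ∨ ¬p3   — idempotence
These differ: at p1=0, p3=0, p4=0, E1 = 0 but E2 = 1.

No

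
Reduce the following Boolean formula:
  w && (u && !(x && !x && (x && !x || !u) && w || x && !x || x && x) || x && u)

w && u

w && (u && !(x && !x && (x && !x || !u) && w || x && !x || x && x) || x && u)
= w && (u && !(x && !x && w || x && !x || x && x) || x && u)   — absorption
= w && (u && !(x && !x || x && x) || x && u)   — absorption
= w && (u && !x || x && u)   — distribution
= w && u   — distribution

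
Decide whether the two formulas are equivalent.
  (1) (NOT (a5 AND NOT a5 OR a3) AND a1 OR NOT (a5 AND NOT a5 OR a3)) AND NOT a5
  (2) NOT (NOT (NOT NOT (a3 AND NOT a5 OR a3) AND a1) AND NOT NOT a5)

E1: (NOT (a5 AND NOT a5 OR a3) AND a1 OR NOT (a5 AND NOT a5 OR a3)) AND NOT a5
    = NOT (a5 AND NOT a5 OR a3) AND NOT a5   [absorption]
    = NOT a3 AND NOT a5   [complement / identity]
E2: NOT (NOT (NOT NOT (a3 AND NOT a5 OR a3) AND a1) AND NOT NOT a5)
    = NOT NOT (a3 AND NOT a5 OR a3) AND a1 OR NOT a5   [De Morgan]
    = NOT NOT a3 AND a1 OR NOT a5   [absorption]
    = a3 AND a1 OR NOT a5   [double negation]
These differ: at a1=1, a3=1, a5=0, E1 = 0 but E2 = 1.

No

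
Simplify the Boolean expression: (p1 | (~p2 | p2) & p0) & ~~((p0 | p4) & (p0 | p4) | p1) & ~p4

(p1 | p0) & ~p4

(p1 | (~p2 | p2) & p0) & ~~((p0 | p4) & (p0 | p4) | p1) & ~p4
= (p1 | (~p2 | p2) & p0) & ((p0 | p4) & (p0 | p4) | p1) & ~p4
= (p1 | p0) & ((p0 | p4) & (p0 | p4) | p1) & ~p4
= (p1 | p0 & (p0 | p4) & (p0 | p4)) & ~p4
= (p1 | p0 & (p0 | p4)) & ~p4
= (p1 | p0) & ~p4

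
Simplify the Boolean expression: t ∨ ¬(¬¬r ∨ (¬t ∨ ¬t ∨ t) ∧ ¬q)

t ∨ ¬r ∧ q

t ∨ ¬(¬¬r ∨ (¬t ∨ ¬t ∨ t) ∧ ¬q)
= t ∨ ¬(¬¬r ∨ (¬t ∨ t) ∧ ¬q)   — idempotence
= t ∨ ¬(¬¬r ∨ ¬q)   — complement / identity
= t ∨ ¬r ∧ q   — De Morgan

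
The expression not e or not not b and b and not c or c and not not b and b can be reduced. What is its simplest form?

not e or not not b and b and not c or c and not not b and b
= not e or not not b and b   [distribution]
= not e or b and b   [double negation]
= not e or b   [idempotence]

not e or b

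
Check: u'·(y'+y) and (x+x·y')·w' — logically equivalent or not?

No

E1: u'·(y'+y)
    = u'
E2: (x+x·y')·w'
    = x·w'
These differ: at u=0, w=1, x=0, y=0, E1 = 1 but E2 = 0.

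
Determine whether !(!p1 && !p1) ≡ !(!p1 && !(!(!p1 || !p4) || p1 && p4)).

Yes

E1: !(!p1 && !p1)
    = !!p1
    = p1
E2: !(!p1 && !(!(!p1 || !p4) || p1 && p4))
    = p1 || !(!p1 || !p4) || p1 && p4
    = p1 || p1 && p4 || p1 && p4
    = p1 || p1 && p4
    = p1
Both reduce to p1, so they are equivalent.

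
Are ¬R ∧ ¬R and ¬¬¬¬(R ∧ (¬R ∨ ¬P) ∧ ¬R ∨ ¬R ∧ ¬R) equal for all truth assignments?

Yes

E1: ¬R ∧ ¬R
    = ¬R   — idempotence
E2: ¬¬¬¬(R ∧ (¬R ∨ ¬P) ∧ ¬R ∨ ¬R ∧ ¬R)
    = ¬¬¬¬(R ∧ ¬R ∨ ¬R ∧ ¬R)   — absorption
    = ¬¬¬¬¬R   — distribution
    = ¬¬¬R   — double negation
    = ¬R   — double negation
Both reduce to ¬R, so they are equivalent.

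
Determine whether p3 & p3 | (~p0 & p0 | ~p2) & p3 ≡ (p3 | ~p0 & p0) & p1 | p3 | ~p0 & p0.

Yes

E1: p3 & p3 | (~p0 & p0 | ~p2) & p3
    = p3 & p3 | ~p2 & p3   — complement / identity
    = p3 & (p3 | ~p2)   — distribution
    = p3   — absorption
E2: (p3 | ~p0 & p0) & p1 | p3 | ~p0 & p0
    = p3 | ~p0 & p0   — absorption
    = p3   — complement / identity
Both reduce to p3, so they are equivalent.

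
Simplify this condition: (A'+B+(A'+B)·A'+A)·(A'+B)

A'+B

(A'+B+(A'+B)·A'+A)·(A'+B)
= (A'+B+A)·(A'+B)   [absorption]
= A'+B   [absorption]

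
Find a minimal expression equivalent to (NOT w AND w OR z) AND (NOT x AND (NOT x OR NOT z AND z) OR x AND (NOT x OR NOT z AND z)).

(NOT w AND w OR z) AND (NOT x AND (NOT x OR NOT z AND z) OR x AND (NOT x OR NOT z AND z))
= (NOT w AND w OR z) AND (NOT x OR NOT z AND z)   (distribution)
= (NOT w AND w OR z) AND NOT x   (complement / identity)
= z AND NOT x   (complement / identity)

z AND NOT x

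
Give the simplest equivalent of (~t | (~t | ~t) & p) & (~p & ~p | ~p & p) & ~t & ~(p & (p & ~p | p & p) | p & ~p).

(~t | (~t | ~t) & p) & (~p & ~p | ~p & p) & ~t & ~(p & (p & ~p | p & p) | p & ~p)
= (~t | ~t & p) & (~p & ~p | ~p & p) & ~t & ~(p & (p & ~p | p & p) | p & ~p)   — idempotence
= (~t | ~t & p) & ~p & ~t & ~(p & (p & ~p | p & p) | p & ~p)   — distribution
= (~t | ~t & p) & ~p & ~t & ~(p & p | p & ~p)   — distribution
= (~t | ~t & p) & ~p & ~t & ~p   — distribution
= ~t & ~p & ~t & ~p   — absorption
= ~t & ~p   — idempotence

~t & ~p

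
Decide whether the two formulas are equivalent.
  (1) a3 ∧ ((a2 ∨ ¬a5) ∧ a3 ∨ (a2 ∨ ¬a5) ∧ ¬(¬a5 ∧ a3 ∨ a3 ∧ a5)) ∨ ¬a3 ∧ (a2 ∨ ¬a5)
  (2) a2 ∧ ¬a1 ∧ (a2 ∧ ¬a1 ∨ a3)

No

E1: a3 ∧ ((a2 ∨ ¬a5) ∧ a3 ∨ (a2 ∨ ¬a5) ∧ ¬(¬a5 ∧ a3 ∨ a3 ∧ a5)) ∨ ¬a3 ∧ (a2 ∨ ¬a5)
    = a3 ∧ ((a2 ∨ ¬a5) ∧ a3 ∨ (a2 ∨ ¬a5) ∧ ¬a3) ∨ ¬a3 ∧ (a2 ∨ ¬a5)   (distribution)
    = a3 ∧ (a2 ∨ ¬a5) ∨ ¬a3 ∧ (a2 ∨ ¬a5)   (distribution)
    = a2 ∨ ¬a5   (distribution)
E2: a2 ∧ ¬a1 ∧ (a2 ∧ ¬a1 ∨ a3)
    = a2 ∧ ¬a1   (absorption)
These differ: at a1=1, a2=1, a3=0, a5=0, E1 = 1 but E2 = 0.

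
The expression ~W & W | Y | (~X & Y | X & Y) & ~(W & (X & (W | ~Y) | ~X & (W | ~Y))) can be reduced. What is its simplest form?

Y

~W & W | Y | (~X & Y | X & Y) & ~(W & (X & (W | ~Y) | ~X & (W | ~Y)))
= ~W & W | Y | (~X & Y | X & Y) & ~(W & (W | ~Y))
= Y | (~X & Y | X & Y) & ~(W & (W | ~Y))
= Y | (~X & Y | X & Y) & ~W
= Y | Y & ~W
= Y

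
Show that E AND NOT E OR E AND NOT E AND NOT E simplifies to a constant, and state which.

E AND NOT E OR E AND NOT E AND NOT E
= E AND NOT E OR E AND NOT E
= E AND NOT E
= FALSE

FALSE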